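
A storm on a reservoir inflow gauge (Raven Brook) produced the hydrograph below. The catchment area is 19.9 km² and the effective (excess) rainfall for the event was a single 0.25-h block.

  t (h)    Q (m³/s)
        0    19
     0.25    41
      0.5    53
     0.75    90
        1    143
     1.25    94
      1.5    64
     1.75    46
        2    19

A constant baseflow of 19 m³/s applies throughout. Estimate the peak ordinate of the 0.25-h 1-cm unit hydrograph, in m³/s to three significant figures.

Direct runoff: 0.0, 22.0, 34.0, 71.0, 124.0, 75.0, 45.0, 27.0, 0.0 m³/s; ΣQ_DR = 398.0 m³/s, peak = 124.0 m³/s.
Runoff depth d = ΣQ_DR·Δt / A = 398.0 × 900 / (19.9 km²) = 18.00 mm.
The 1-cm UH is the DRH scaled by (10 mm)/d, so U_p = 124.0 × 10/18.00 = 68.9 m³/s.

U_p ≈ 68.9 m³/s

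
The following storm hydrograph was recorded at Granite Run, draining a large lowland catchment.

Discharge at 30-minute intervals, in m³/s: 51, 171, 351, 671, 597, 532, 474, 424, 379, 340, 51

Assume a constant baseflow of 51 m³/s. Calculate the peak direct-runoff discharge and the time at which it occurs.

Q_p = 620.0 m³/s at t = 1.5 h

Subtracting baseflow gives direct-runoff ordinates: 0.0, 120.0, 300.0, 620.0, 546.0, 481.0, 423.0, 373.0, 328.0, 289.0, 0.0 m³/s.
The maximum is 620.0 m³/s, occurring at the reading for t = 1.5 h.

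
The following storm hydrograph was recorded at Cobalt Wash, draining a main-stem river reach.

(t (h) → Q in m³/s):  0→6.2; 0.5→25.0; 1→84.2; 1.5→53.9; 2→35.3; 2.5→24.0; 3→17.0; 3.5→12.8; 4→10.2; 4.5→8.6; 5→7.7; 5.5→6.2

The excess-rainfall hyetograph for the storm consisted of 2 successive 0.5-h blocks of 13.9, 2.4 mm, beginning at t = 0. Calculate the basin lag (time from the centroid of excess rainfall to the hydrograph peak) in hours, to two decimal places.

Centroid of excess rainfall: t_c = Σ P_i·t̄_i / ΣP_i = 0.3236 h (block centres at 0.25, 0.75 h).
Hydrograph peak occurs at t = 1 h, so basin lag t_L = 1 − 0.3236 = 0.68 h.

t_L ≈ 0.68 h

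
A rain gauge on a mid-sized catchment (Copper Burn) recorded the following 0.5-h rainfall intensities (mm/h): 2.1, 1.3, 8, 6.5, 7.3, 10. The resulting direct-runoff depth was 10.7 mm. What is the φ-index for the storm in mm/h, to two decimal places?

Only the 4 blocks with intensity above φ contribute runoff: 8, 6.5, 7.3, 10 mm/h.
Σ(I−φ)·Δt = d  ⇒  (8+6.5+7.3+10 − 4φ)·0.5 = 10.7
φ = (31.80 − 10.7/0.5) / 4 = 2.60 mm/h.

φ ≈ 2.60 mm/h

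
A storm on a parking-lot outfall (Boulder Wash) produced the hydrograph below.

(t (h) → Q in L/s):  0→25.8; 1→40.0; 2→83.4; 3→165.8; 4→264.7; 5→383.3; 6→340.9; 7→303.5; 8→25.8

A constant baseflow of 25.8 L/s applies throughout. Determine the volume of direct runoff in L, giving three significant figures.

Direct-runoff ordinates (Q − Q_b): 0.0, 14.2, 57.6, 140.0, 238.9, 357.5, 315.1, 277.7, 0.0 L/s.
ΣQ_DR = 1401 L/s.
With Δt = 1 h = 3600 s, V = ΣQ_DR · Δt = 1401 × 3600 = 5.04 × 10^6 L.

V ≈ 5.04 × 10^6 L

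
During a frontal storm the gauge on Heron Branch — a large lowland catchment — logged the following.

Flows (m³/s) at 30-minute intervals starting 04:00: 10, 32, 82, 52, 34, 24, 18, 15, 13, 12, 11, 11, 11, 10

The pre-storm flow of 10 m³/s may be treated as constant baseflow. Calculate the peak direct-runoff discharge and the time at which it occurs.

Q_p = 72.0 m³/s at t = 05:00

Subtracting baseflow gives direct-runoff ordinates: 0.0, 22.0, 72.0, 42.0, 24.0, 14.0, 8.0, 5.0, 3.0, 2.0, 1.0, 1.0, 1.0, 0.0 m³/s.
The maximum is 72.0 m³/s, occurring at the reading for t = 05:00.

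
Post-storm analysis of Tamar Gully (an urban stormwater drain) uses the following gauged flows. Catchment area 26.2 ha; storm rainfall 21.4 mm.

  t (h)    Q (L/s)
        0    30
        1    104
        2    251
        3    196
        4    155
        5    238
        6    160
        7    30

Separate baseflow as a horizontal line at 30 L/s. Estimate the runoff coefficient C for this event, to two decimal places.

ΣQ_DR = 924.0 L/s; V = ΣQ_DR·Δt = 3.326 × 10^6 L.
Runoff depth d = V / A = 12.70 mm.
C = d / P = 12.70 / 21.4 = 0.59.

C ≈ 0.59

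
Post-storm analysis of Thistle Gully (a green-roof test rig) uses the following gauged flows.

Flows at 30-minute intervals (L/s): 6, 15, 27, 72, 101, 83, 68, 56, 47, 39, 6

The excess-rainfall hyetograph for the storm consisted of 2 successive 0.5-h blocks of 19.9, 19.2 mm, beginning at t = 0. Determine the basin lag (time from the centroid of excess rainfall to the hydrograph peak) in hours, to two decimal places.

Centroid of excess rainfall: t_c = Σ P_i·t̄_i / ΣP_i = 0.4955 h (block centres at 0.25, 0.75 h).
Hydrograph peak occurs at t = 2 h, so basin lag t_L = 2 − 0.4955 = 1.50 h.

t_L ≈ 1.50 h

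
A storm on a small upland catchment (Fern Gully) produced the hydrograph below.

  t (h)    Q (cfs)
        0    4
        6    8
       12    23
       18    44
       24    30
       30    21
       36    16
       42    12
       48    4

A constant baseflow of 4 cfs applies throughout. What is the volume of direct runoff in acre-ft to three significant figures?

V ≈ 62.5 acre-ft

Direct-runoff ordinates (Q − Q_b): 0.0, 4.0, 19.0, 40.0, 26.0, 17.0, 12.0, 8.0, 0.0 cfs.
ΣQ_DR = 126.0 cfs.
With Δt = 6 h = 21600 s, V = ΣQ_DR · Δt = 126.0 × 21600 = 2.72 × 10^6 ft³ = 62.5 acre-ft.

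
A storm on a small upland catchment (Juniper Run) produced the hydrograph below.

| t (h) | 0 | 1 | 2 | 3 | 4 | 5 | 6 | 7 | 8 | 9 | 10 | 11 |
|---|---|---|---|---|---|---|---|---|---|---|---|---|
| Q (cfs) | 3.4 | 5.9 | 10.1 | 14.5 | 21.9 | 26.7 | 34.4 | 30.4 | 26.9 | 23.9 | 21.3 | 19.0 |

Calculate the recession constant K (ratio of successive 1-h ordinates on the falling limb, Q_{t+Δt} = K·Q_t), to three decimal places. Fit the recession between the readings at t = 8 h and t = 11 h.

K ≈ 0.891

Using the recession-limb readings at t = 8 h and t = 11 h: Q falls from 26.9 to 19.0 cfs over 3 intervals.
K = (Q₂/Q₁)^(1/3) = (19.0/26.9)^(1/3) = 0.891.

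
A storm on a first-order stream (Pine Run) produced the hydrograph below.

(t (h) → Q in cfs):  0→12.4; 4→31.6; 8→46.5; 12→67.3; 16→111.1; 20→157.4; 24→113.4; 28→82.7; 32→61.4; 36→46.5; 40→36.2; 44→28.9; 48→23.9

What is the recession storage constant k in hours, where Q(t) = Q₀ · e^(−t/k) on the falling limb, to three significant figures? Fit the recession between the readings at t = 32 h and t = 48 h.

On the falling limb, Q drops from 61.4 to 23.9 cfs between t = 32 h and t = 48 h (Δt = 16 h).
k = −Δt / ln(Q₂/Q₁) = −16 / ln(23.9/61.4) = 17.0 h.

k ≈ 17.0 h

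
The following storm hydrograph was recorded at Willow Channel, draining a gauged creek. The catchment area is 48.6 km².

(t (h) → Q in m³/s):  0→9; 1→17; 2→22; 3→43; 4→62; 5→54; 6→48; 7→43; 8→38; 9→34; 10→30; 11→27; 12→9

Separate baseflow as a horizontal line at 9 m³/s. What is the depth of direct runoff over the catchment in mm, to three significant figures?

d ≈ 23.6 mm

Direct runoff: 0.0, 8.0, 13.0, 34.0, 53.0, 45.0, 39.0, 34.0, 29.0, 25.0, 21.0, 18.0, 0.0 m³/s; ΣQ_DR = 319.0 m³/s.
V = ΣQ_DR · Δt = 319.0 × 3600 s = 1.148 × 10^6 m³.
Over A = 48.6 km², depth = V / A = 23.6 mm.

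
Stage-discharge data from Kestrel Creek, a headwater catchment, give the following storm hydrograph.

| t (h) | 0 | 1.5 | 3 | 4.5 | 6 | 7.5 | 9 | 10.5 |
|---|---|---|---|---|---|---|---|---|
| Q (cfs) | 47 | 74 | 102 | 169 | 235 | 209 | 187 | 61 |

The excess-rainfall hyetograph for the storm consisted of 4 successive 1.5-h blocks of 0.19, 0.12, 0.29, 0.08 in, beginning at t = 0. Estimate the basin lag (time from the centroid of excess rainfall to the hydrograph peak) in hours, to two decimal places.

Centroid of excess rainfall: t_c = Σ P_i·t̄_i / ΣP_i = 2.8235 h (block centres at 0.75, 2.25, 3.75, 5.25 h).
Hydrograph peak occurs at t = 6 h, so basin lag t_L = 6 − 2.8235 = 3.18 h.

t_L ≈ 3.18 h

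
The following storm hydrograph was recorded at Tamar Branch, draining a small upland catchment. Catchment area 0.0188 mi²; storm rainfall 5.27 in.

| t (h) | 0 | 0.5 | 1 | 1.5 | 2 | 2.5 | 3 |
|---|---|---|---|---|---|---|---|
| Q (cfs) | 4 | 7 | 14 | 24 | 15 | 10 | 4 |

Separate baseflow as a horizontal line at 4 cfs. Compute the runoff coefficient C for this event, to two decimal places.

C ≈ 0.39

ΣQ_DR = 50.00 cfs; V = ΣQ_DR·Δt = 90000 ft³.
Runoff depth d = V / A = 2.061 in.
C = d / P = 2.061 / 5.27 = 0.39.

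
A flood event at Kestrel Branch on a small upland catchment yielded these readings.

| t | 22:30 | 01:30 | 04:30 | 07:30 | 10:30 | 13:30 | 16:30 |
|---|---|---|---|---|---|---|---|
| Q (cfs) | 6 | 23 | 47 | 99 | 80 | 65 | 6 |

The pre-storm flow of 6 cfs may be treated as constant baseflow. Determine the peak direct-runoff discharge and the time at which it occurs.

Subtracting baseflow gives direct-runoff ordinates: 0.0, 17.0, 41.0, 93.0, 74.0, 59.0, 0.0 cfs.
The maximum is 93.0 cfs, occurring at the reading for t = 07:30.

Q_p = 93.0 cfs at t = 07:30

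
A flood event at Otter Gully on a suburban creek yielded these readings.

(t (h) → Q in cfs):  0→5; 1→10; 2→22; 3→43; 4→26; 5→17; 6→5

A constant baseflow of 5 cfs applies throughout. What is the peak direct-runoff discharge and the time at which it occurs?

Subtracting baseflow gives direct-runoff ordinates: 0.0, 5.0, 17.0, 38.0, 21.0, 12.0, 0.0 cfs.
The maximum is 38.0 cfs, occurring at the reading for t = 3 h.

Q_p = 38.0 cfs at t = 3 h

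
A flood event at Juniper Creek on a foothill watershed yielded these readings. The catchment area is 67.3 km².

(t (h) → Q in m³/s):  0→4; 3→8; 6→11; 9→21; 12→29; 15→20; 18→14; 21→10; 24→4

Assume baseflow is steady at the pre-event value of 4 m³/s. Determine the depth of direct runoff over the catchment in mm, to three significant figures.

d ≈ 13.6 mm

Direct runoff: 0.0, 4.0, 7.0, 17.0, 25.0, 16.0, 10.0, 6.0, 0.0 m³/s; ΣQ_DR = 85.00 m³/s.
V = ΣQ_DR · Δt = 85.00 × 10800 s = 9.180 × 10^5 m³.
Over A = 67.3 km², depth = V / A = 13.6 mm.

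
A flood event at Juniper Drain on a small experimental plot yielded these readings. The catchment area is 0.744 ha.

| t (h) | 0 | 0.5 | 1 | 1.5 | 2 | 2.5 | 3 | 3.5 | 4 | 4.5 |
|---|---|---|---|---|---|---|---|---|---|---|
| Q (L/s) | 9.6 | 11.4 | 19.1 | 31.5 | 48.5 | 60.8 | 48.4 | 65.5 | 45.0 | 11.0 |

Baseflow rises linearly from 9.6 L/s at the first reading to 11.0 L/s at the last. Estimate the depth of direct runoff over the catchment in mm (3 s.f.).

Direct runoff: 0.00, 1.64, 9.19, 21.43, 38.28, 50.42, 37.87, 54.81, 34.16, 0.00 L/s; ΣQ_DR = 247.8 L/s.
V = ΣQ_DR · Δt = 247.8 × 1800 s = 4.460 × 10^5 L.
Over A = 0.744 ha, depth = V / A = 60.0 mm.

d ≈ 60.0 mm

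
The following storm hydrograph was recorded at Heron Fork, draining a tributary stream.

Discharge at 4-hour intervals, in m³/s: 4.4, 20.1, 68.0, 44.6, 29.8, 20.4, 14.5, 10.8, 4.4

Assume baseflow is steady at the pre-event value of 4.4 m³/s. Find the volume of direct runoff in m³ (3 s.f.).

V ≈ 2.55 × 10^6 m³

Direct-runoff ordinates (Q − Q_b): 0.0, 15.7, 63.6, 40.2, 25.4, 16.0, 10.1, 6.4, 0.0 m³/s.
ΣQ_DR = 177.4 m³/s.
With Δt = 4 h = 14400 s, V = ΣQ_DR · Δt = 177.4 × 14400 = 2.55 × 10^6 m³.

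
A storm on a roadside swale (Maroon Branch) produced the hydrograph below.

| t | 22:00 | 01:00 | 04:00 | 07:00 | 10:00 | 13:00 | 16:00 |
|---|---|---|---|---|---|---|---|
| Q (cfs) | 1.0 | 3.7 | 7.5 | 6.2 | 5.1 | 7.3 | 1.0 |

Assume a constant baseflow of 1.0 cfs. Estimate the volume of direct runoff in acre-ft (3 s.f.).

Direct-runoff ordinates (Q − Q_b): 0.0, 2.7, 6.5, 5.2, 4.1, 6.3, 0.0 cfs.
ΣQ_DR = 24.80 cfs.
With Δt = 3 h = 10800 s, V = ΣQ_DR · Δt = 24.80 × 10800 = 2.68 × 10^5 ft³ = 6.15 acre-ft.

V ≈ 6.15 acre-ft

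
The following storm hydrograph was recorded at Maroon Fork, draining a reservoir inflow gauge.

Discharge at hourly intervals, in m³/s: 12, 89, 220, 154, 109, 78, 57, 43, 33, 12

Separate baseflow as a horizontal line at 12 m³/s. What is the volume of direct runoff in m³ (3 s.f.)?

Direct-runoff ordinates (Q − Q_b): 0.0, 77.0, 208.0, 142.0, 97.0, 66.0, 45.0, 31.0, 21.0, 0.0 m³/s.
ΣQ_DR = 687.0 m³/s.
With Δt = 1 h = 3600 s, V = ΣQ_DR · Δt = 687.0 × 3600 = 2.47 × 10^6 m³.

V ≈ 2.47 × 10^6 m³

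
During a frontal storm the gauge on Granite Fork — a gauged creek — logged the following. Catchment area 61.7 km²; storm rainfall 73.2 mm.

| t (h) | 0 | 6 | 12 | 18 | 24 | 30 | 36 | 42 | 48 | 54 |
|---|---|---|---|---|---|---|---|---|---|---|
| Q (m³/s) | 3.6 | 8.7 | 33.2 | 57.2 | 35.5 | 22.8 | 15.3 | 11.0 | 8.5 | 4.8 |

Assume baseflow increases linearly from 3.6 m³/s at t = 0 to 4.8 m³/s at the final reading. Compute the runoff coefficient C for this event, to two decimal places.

ΣQ_DR = 158.6 m³/s; V = ΣQ_DR·Δt = 3.426 × 10^6 m³.
Runoff depth d = V / A = 55.52 mm.
C = d / P = 55.52 / 73.2 = 0.76.

C ≈ 0.76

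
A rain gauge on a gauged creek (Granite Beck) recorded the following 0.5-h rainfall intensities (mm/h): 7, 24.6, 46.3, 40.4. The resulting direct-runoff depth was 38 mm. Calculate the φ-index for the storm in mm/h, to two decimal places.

Only the 3 blocks with intensity above φ contribute runoff: 24.6, 46.3, 40.4 mm/h.
Σ(I−φ)·Δt = d  ⇒  (24.6+46.3+40.4 − 3φ)·0.5 = 38
φ = (111.3 − 38/0.5) / 3 = 11.77 mm/h.

φ ≈ 11.77 mm/h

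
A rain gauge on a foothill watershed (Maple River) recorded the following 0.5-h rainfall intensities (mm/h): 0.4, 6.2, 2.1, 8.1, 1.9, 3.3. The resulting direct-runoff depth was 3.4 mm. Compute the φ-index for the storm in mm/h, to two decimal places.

φ ≈ 3.75 mm/h

Only the 2 blocks with intensity above φ contribute runoff: 6.2, 8.1 mm/h.
Σ(I−φ)·Δt = d  ⇒  (6.2+8.1 − 2φ)·0.5 = 3.4
φ = (14.30 − 3.4/0.5) / 2 = 3.75 mm/h.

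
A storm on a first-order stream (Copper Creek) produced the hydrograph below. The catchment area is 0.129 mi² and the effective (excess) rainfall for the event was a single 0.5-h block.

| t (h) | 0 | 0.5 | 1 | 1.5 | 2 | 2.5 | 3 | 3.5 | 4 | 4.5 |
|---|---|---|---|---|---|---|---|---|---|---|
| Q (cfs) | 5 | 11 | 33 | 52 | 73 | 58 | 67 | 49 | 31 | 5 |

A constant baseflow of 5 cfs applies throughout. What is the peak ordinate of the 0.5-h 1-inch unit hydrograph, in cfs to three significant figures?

Direct runoff: 0.0, 6.0, 28.0, 47.0, 68.0, 53.0, 62.0, 44.0, 26.0, 0.0 cfs; ΣQ_DR = 334.0 cfs, peak = 68.0 cfs.
Runoff depth d = ΣQ_DR·Δt / A = 334.0 × 1800 / (0.129 mi²) = 2.006 in.
The 1-inch UH is the DRH scaled by (1 in)/d, so U_p = 68.0 × 1/2.006 = 33.9 cfs.

U_p ≈ 33.9 cfs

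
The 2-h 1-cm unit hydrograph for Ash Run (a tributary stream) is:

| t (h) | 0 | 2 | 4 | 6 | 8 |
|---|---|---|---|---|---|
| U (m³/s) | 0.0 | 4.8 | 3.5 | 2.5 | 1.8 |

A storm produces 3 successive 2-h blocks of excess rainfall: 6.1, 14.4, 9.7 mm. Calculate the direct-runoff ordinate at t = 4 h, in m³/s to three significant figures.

Q ≈ 9.05 m³/s

By discrete convolution, Q_j = Σ (P_i / 10 mm) · U_{j−i}.
At t = 4 h (j=2): Q = (6.1/10)·3.5 + (14.4/10)·4.8 + (9.7/10)·0.0 = 9.05 m³/s.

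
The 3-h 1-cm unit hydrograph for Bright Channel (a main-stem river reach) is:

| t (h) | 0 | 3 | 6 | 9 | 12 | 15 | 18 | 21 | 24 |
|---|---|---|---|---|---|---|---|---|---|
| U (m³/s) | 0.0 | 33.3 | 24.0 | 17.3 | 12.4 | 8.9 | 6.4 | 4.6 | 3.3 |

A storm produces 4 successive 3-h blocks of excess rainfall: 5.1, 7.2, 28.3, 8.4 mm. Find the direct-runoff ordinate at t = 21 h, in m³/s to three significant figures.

By discrete convolution, Q_j = Σ (P_i / 10 mm) · U_{j−i}.
At t = 21 h (j=7): Q = (5.1/10)·4.6 + (7.2/10)·6.4 + (28.3/10)·8.9 + (8.4/10)·12.4 = 42.6 m³/s.

Q ≈ 42.6 m³/s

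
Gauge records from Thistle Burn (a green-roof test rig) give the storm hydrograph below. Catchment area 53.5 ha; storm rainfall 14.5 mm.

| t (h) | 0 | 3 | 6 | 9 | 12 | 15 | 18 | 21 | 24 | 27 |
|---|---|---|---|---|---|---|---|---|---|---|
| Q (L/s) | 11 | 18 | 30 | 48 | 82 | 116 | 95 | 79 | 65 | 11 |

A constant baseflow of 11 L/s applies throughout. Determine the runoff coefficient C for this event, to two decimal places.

C ≈ 0.62

ΣQ_DR = 445.0 L/s; V = ΣQ_DR·Δt = 4.806 × 10^6 L.
Runoff depth d = V / A = 8.983 mm.
C = d / P = 8.983 / 14.5 = 0.62.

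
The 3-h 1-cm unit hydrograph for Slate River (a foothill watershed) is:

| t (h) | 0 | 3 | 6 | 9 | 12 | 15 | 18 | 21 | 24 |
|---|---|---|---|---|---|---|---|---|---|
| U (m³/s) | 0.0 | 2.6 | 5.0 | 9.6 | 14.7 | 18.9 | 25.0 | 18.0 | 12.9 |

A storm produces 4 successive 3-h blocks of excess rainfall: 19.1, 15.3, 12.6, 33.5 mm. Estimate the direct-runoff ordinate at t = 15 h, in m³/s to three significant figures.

By discrete convolution, Q_j = Σ (P_i / 10 mm) · U_{j−i}.
At t = 15 h (j=5): Q = (19.1/10)·18.9 + (15.3/10)·14.7 + (12.6/10)·9.6 + (33.5/10)·5.0 = 87.4 m³/s.

Q ≈ 87.4 m³/s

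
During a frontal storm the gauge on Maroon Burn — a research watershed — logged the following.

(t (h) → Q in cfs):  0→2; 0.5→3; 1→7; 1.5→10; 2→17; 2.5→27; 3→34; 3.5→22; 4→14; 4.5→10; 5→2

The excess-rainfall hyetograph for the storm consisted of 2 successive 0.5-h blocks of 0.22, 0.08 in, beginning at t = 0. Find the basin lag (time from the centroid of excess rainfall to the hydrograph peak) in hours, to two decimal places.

t_L ≈ 2.62 h

Centroid of excess rainfall: t_c = Σ P_i·t̄_i / ΣP_i = 0.3833 h (block centres at 0.25, 0.75 h).
Hydrograph peak occurs at t = 3 h, so basin lag t_L = 3 − 0.3833 = 2.62 h.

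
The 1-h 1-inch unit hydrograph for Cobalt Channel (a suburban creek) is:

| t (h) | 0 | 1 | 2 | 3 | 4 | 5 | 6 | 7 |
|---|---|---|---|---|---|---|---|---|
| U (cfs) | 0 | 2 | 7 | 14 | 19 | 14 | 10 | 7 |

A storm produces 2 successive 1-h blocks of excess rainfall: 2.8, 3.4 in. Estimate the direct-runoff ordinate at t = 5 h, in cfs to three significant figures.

By discrete convolution, Q_j = Σ (P_i / 1 in) · U_{j−i}.
At t = 5 h (j=5): Q = (2.8/1)·14 + (3.4/1)·19 = 104 cfs.

Q ≈ 104 cfs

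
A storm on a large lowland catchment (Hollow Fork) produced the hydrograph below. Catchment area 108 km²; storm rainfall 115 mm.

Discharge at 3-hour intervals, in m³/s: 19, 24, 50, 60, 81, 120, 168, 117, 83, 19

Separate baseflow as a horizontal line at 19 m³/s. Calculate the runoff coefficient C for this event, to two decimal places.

C ≈ 0.48

ΣQ_DR = 551.0 m³/s; V = ΣQ_DR·Δt = 5.951 × 10^6 m³.
Runoff depth d = V / A = 55.10 mm.
C = d / P = 55.10 / 115 = 0.48.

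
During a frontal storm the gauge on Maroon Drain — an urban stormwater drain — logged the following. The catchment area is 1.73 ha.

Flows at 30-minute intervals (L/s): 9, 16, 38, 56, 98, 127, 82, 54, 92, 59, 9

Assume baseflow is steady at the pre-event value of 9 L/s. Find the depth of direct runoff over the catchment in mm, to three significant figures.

d ≈ 56.3 mm

Direct runoff: 0.0, 7.0, 29.0, 47.0, 89.0, 118.0, 73.0, 45.0, 83.0, 50.0, 0.0 L/s; ΣQ_DR = 541.0 L/s.
V = ΣQ_DR · Δt = 541.0 × 1800 s = 9.738 × 10^5 L.
Over A = 1.73 ha, depth = V / A = 56.3 mm.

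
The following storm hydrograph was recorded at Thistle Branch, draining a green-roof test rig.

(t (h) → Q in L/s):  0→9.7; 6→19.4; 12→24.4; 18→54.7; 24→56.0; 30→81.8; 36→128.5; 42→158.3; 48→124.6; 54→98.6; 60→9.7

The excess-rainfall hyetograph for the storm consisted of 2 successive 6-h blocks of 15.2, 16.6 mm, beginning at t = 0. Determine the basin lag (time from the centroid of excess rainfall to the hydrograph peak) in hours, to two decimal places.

t_L ≈ 35.87 h

Centroid of excess rainfall: t_c = Σ P_i·t̄_i / ΣP_i = 6.1321 h (block centres at 3, 9 h).
Hydrograph peak occurs at t = 42 h, so basin lag t_L = 42 − 6.1321 = 35.87 h.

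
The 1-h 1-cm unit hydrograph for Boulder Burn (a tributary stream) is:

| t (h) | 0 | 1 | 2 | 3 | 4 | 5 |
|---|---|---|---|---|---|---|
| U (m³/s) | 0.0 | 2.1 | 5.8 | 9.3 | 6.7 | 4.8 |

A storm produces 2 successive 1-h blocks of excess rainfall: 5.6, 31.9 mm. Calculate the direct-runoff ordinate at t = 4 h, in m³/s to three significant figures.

Q ≈ 33.4 m³/s

By discrete convolution, Q_j = Σ (P_i / 10 mm) · U_{j−i}.
At t = 4 h (j=4): Q = (5.6/10)·6.7 + (31.9/10)·9.3 = 33.4 m³/s.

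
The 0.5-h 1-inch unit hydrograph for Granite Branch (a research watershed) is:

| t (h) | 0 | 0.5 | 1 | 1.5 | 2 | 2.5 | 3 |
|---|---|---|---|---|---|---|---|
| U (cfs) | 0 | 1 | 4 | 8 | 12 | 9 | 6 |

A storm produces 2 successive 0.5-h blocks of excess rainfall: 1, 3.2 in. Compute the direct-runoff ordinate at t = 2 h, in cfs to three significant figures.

Q ≈ 37.6 cfs

By discrete convolution, Q_j = Σ (P_i / 1 in) · U_{j−i}.
At t = 2 h (j=4): Q = (1/1)·12 + (3.2/1)·8 = 37.6 cfs.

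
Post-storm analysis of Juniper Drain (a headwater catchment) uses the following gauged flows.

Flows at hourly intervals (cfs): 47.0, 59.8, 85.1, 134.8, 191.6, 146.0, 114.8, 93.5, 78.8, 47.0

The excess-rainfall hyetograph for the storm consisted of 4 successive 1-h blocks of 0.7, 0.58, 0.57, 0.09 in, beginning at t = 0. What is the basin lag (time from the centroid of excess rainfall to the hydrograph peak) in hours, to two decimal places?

Centroid of excess rainfall: t_c = Σ P_i·t̄_i / ΣP_i = 1.5258 h (block centres at 0.5, 1.5, 2.5, 3.5 h).
Hydrograph peak occurs at t = 4 h, so basin lag t_L = 4 − 1.5258 = 2.47 h.

t_L ≈ 2.47 h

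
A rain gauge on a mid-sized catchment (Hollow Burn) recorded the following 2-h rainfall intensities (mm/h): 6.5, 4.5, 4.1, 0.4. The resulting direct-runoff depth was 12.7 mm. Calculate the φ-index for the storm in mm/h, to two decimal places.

Only the 3 blocks with intensity above φ contribute runoff: 6.5, 4.5, 4.1 mm/h.
Σ(I−φ)·Δt = d  ⇒  (6.5+4.5+4.1 − 3φ)·2 = 12.7
φ = (15.10 − 12.7/2) / 3 = 2.92 mm/h.

φ ≈ 2.92 mm/h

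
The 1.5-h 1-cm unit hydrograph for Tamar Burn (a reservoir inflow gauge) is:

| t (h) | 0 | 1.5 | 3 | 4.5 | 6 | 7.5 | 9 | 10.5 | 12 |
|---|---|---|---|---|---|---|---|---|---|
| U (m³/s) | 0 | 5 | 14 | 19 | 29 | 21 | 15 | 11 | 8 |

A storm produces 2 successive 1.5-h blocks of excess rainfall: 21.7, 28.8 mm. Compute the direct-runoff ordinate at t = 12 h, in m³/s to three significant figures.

By discrete convolution, Q_j = Σ (P_i / 10 mm) · U_{j−i}.
At t = 12 h (j=8): Q = (21.7/10)·8 + (28.8/10)·11 = 49.0 m³/s.

Q ≈ 49.0 m³/s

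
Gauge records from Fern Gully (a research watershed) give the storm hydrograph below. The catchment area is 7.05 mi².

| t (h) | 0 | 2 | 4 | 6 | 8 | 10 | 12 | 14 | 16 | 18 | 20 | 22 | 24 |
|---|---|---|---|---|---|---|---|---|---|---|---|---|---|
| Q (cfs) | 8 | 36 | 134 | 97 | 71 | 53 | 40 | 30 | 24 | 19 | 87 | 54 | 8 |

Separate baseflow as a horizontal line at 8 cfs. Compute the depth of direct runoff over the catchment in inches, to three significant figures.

Direct runoff: 0.0, 28.0, 126.0, 89.0, 63.0, 45.0, 32.0, 22.0, 16.0, 11.0, 79.0, 46.0, 0.0 cfs; ΣQ_DR = 557.0 cfs.
V = ΣQ_DR · Δt = 557.0 × 7200 s = 4.010 × 10^6 ft³.
Over A = 7.05 mi², depth = V / A = 0.245 in.

d ≈ 0.245 in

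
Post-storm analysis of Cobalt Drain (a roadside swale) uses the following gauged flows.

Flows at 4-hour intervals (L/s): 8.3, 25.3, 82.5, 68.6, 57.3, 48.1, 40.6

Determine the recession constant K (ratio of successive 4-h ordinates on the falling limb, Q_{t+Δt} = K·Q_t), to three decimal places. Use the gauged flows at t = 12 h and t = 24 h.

Using the recession-limb readings at t = 12 h and t = 24 h: Q falls from 68.6 to 40.6 L/s over 3 intervals.
K = (Q₂/Q₁)^(1/3) = (40.6/68.6)^(1/3) = 0.840.

K ≈ 0.840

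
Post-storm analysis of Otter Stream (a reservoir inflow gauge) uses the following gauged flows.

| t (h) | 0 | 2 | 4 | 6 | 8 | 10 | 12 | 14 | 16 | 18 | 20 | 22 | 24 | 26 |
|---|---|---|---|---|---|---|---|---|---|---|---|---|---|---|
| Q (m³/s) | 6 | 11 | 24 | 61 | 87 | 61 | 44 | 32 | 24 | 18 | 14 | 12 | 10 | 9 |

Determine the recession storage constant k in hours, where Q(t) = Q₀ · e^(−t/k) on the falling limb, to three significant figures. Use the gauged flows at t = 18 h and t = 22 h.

k ≈ 9.87 h

On the falling limb, Q drops from 18 to 12 m³/s between t = 18 h and t = 22 h (Δt = 4 h).
k = −Δt / ln(Q₂/Q₁) = −4 / ln(12/18) = 9.87 h.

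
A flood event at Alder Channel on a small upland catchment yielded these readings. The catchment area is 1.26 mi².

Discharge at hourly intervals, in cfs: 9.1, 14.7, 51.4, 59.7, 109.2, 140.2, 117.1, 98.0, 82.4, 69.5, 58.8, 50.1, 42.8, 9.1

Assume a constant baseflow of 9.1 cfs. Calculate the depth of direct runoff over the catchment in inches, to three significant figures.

Direct runoff: 0.0, 5.6, 42.3, 50.6, 100.1, 131.1, 108.0, 88.9, 73.3, 60.4, 49.7, 41.0, 33.7, 0.0 cfs; ΣQ_DR = 784.7 cfs.
V = ΣQ_DR · Δt = 784.7 × 3600 s = 2.825 × 10^6 ft³.
Over A = 1.26 mi², depth = V / A = 0.965 in.

d ≈ 0.965 in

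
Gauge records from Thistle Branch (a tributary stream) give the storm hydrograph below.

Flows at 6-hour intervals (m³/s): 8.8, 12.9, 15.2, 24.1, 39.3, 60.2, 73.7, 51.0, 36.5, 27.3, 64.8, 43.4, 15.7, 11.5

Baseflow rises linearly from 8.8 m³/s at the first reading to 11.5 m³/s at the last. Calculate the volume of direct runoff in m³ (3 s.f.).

V ≈ 7.39 × 10^6 m³

Direct-runoff ordinates (Q − Q_b): 0.00, 3.89, 5.98, 14.68, 29.67, 50.36, 63.65, 40.75, 26.04, 16.63, 53.92, 32.32, 4.41, 0.00 m³/s.
ΣQ_DR = 342.3 m³/s.
With Δt = 6 h = 21600 s, V = ΣQ_DR · Δt = 342.3 × 21600 = 7.39 × 10^6 m³.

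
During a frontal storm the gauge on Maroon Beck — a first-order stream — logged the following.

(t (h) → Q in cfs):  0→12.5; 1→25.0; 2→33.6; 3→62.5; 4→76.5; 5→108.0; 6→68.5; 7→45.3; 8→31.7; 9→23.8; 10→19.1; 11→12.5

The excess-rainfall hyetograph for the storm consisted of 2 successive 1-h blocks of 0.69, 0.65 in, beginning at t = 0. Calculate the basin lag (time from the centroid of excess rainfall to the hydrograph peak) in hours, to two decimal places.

Centroid of excess rainfall: t_c = Σ P_i·t̄_i / ΣP_i = 0.9851 h (block centres at 0.5, 1.5 h).
Hydrograph peak occurs at t = 5 h, so basin lag t_L = 5 − 0.9851 = 4.01 h.

t_L ≈ 4.01 h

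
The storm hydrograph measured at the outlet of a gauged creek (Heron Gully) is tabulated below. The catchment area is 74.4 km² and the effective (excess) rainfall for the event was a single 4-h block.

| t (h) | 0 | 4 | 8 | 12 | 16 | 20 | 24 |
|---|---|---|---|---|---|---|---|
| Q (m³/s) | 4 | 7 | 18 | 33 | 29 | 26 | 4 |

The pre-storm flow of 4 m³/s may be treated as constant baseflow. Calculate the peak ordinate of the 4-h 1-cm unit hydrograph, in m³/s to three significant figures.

U_p ≈ 16.1 m³/s

Direct runoff: 0.0, 3.0, 14.0, 29.0, 25.0, 22.0, 0.0 m³/s; ΣQ_DR = 93.00 m³/s, peak = 29.0 m³/s.
Runoff depth d = ΣQ_DR·Δt / A = 93.00 × 14400 / (74.4 km²) = 18.00 mm.
The 1-cm UH is the DRH scaled by (10 mm)/d, so U_p = 29.0 × 10/18.00 = 16.1 m³/s.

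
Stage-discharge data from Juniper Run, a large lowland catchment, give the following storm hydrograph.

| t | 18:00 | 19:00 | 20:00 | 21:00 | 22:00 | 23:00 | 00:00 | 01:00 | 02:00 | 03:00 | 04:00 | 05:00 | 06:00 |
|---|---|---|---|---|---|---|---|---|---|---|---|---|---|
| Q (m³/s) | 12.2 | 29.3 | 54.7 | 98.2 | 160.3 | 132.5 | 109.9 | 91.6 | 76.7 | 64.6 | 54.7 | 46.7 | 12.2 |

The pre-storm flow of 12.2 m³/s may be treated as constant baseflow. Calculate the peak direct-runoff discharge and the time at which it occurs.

Q_p = 148.1 m³/s at t = 22:00

Subtracting baseflow gives direct-runoff ordinates: 0.0, 17.1, 42.5, 86.0, 148.1, 120.3, 97.7, 79.4, 64.5, 52.4, 42.5, 34.5, 0.0 m³/s.
The maximum is 148.1 m³/s, occurring at the reading for t = 22:00.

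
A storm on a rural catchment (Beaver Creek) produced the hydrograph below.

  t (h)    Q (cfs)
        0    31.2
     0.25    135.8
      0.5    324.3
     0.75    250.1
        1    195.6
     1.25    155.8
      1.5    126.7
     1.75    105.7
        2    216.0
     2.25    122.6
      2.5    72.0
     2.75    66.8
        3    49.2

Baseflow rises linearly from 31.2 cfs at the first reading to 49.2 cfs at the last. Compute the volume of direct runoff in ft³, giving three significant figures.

V ≈ 1.20 × 10^6 ft³

Direct-runoff ordinates (Q − Q_b): 0.00, 103.10, 290.10, 214.40, 158.40, 117.10, 86.50, 64.00, 172.80, 77.90, 25.80, 19.10, 0.00 cfs.
ΣQ_DR = 1329 cfs.
With Δt = 0.25 h = 900 s, V = ΣQ_DR · Δt = 1329 × 900 = 1.20 × 10^6 ft³.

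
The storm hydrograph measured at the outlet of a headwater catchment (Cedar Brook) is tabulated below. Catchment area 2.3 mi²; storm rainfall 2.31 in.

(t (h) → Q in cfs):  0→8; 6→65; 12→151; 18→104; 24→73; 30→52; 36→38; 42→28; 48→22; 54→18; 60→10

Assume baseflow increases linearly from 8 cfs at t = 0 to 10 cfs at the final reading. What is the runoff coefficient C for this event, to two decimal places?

C ≈ 0.82

ΣQ_DR = 470.0 cfs; V = ΣQ_DR·Δt = 1.015 × 10^7 ft³.
Runoff depth d = V / A = 1.900 in.
C = d / P = 1.900 / 2.31 = 0.82.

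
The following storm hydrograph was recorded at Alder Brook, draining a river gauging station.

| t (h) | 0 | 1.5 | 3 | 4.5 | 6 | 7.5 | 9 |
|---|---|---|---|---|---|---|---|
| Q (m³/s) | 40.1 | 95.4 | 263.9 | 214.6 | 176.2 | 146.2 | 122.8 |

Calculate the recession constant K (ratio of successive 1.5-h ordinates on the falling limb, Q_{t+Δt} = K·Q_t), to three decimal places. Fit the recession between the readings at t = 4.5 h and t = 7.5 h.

K ≈ 0.825

Using the recession-limb readings at t = 4.5 h and t = 7.5 h: Q falls from 214.6 to 146.2 m³/s over 2 intervals.
K = (Q₂/Q₁)^(1/2) = (146.2/214.6)^(1/2) = 0.825.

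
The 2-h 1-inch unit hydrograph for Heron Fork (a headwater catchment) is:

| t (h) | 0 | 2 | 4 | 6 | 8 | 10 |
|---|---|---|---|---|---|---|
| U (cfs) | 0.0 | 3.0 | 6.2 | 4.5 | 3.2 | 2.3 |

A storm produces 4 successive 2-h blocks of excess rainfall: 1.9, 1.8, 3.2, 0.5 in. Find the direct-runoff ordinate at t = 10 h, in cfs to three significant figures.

By discrete convolution, Q_j = Σ (P_i / 1 in) · U_{j−i}.
At t = 10 h (j=5): Q = (1.9/1)·2.3 + (1.8/1)·3.2 + (3.2/1)·4.5 + (0.5/1)·6.2 = 27.6 cfs.

Q ≈ 27.6 cfs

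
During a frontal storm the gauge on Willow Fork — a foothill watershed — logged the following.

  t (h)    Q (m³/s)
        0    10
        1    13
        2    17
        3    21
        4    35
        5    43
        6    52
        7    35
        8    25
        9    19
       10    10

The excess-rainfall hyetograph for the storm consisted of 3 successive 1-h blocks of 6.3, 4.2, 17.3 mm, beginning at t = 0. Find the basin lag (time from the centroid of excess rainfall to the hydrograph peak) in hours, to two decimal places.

Centroid of excess rainfall: t_c = Σ P_i·t̄_i / ΣP_i = 1.8957 h (block centres at 0.5, 1.5, 2.5 h).
Hydrograph peak occurs at t = 6 h, so basin lag t_L = 6 − 1.8957 = 4.10 h.

t_L ≈ 4.10 h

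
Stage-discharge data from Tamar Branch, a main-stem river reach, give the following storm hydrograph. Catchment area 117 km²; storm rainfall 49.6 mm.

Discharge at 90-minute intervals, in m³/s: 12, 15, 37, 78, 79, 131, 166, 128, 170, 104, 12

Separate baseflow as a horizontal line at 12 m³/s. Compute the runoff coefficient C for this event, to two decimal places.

C ≈ 0.74

ΣQ_DR = 800.0 m³/s; V = ΣQ_DR·Δt = 4.320 × 10^6 m³.
Runoff depth d = V / A = 36.92 mm.
C = d / P = 36.92 / 49.6 = 0.74.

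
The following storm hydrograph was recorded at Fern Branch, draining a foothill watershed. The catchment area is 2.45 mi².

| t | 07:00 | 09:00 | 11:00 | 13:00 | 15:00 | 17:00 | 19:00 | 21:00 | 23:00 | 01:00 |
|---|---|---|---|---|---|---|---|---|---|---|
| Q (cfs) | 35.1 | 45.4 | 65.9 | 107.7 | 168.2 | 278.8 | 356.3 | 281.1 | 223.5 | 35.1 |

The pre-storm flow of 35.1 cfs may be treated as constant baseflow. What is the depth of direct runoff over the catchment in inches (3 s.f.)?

d ≈ 1.58 in

Direct runoff: 0.0, 10.3, 30.8, 72.6, 133.1, 243.7, 321.2, 246.0, 188.4, 0.0 cfs; ΣQ_DR = 1246 cfs.
V = ΣQ_DR · Δt = 1246 × 7200 s = 8.972 × 10^6 ft³.
Over A = 2.45 mi², depth = V / A = 1.58 in.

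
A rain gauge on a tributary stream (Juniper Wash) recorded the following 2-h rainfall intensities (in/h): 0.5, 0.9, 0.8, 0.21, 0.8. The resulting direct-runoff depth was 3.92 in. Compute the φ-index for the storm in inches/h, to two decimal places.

φ ≈ 0.26 in/h

Only the 4 blocks with intensity above φ contribute runoff: 0.5, 0.9, 0.8, 0.8 in/h.
Σ(I−φ)·Δt = d  ⇒  (0.5+0.9+0.8+0.8 − 4φ)·2 = 3.92
φ = (3.000 − 3.92/2) / 4 = 0.26 in/h.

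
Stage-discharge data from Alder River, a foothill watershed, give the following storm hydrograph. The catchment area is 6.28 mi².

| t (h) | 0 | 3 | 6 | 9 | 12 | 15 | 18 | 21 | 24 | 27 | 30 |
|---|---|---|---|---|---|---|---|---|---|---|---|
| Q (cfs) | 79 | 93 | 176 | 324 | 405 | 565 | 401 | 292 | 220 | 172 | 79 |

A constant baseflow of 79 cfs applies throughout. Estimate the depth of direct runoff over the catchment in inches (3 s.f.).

Direct runoff: 0.0, 14.0, 97.0, 245.0, 326.0, 486.0, 322.0, 213.0, 141.0, 93.0, 0.0 cfs; ΣQ_DR = 1937 cfs.
V = ΣQ_DR · Δt = 1937 × 10800 s = 2.092 × 10^7 ft³.
Over A = 6.28 mi², depth = V / A = 1.43 in.

d ≈ 1.43 in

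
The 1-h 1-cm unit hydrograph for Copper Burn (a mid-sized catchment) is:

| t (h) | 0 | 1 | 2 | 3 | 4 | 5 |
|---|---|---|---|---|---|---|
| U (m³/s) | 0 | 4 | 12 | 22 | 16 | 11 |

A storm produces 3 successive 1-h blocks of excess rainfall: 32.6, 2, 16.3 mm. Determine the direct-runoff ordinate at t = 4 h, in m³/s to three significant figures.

Q ≈ 76.1 m³/s

By discrete convolution, Q_j = Σ (P_i / 10 mm) · U_{j−i}.
At t = 4 h (j=4): Q = (32.6/10)·16 + (2/10)·22 + (16.3/10)·12 = 76.1 m³/s.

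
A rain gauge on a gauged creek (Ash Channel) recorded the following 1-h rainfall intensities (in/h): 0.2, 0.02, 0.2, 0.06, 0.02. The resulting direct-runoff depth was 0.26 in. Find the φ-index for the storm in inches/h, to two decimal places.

Only the 2 blocks with intensity above φ contribute runoff: 0.2, 0.2 in/h.
Σ(I−φ)·Δt = d  ⇒  (0.2+0.2 − 2φ)·1 = 0.26
φ = (0.4000 − 0.26/1) / 2 = 0.07 in/h.

φ ≈ 0.07 in/h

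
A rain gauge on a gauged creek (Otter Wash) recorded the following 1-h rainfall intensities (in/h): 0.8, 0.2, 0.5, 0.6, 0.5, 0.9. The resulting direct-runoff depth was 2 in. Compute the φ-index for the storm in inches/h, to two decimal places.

φ ≈ 0.26 in/h

Only the 5 blocks with intensity above φ contribute runoff: 0.8, 0.5, 0.6, 0.5, 0.9 in/h.
Σ(I−φ)·Δt = d  ⇒  (0.8+0.5+0.6+0.5+0.9 − 5φ)·1 = 2
φ = (3.300 − 2/1) / 5 = 0.26 in/h.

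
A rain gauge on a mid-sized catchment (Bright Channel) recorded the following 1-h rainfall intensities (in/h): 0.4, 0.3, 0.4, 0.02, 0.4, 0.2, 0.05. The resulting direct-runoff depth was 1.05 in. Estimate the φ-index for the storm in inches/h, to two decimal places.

Only the 5 blocks with intensity above φ contribute runoff: 0.4, 0.3, 0.4, 0.4, 0.2 in/h.
Σ(I−φ)·Δt = d  ⇒  (0.4+0.3+0.4+0.4+0.2 − 5φ)·1 = 1.05
φ = (1.700 − 1.05/1) / 5 = 0.13 in/h.

φ ≈ 0.13 in/h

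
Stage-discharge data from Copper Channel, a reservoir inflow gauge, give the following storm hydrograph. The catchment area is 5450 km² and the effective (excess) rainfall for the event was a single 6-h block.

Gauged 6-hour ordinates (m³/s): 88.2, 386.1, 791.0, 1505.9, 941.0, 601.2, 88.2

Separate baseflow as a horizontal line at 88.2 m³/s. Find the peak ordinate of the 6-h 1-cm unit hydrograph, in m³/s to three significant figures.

Direct runoff: 0.0, 297.9, 702.8, 1417.7, 852.8, 513.0, 0.0 m³/s; ΣQ_DR = 3784 m³/s, peak = 1417.7 m³/s.
Runoff depth d = ΣQ_DR·Δt / A = 3784 × 21600 / (5450 km²) = 15.00 mm.
The 1-cm UH is the DRH scaled by (10 mm)/d, so U_p = 1417.7 × 10/15.00 = 945 m³/s.

U_p ≈ 945 m³/s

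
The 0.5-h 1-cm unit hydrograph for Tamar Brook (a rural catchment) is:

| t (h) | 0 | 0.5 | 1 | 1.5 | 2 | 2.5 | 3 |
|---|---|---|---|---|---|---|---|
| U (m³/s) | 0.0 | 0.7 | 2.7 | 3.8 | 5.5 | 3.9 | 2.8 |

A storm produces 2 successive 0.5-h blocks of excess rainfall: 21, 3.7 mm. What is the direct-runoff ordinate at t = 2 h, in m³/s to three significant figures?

By discrete convolution, Q_j = Σ (P_i / 10 mm) · U_{j−i}.
At t = 2 h (j=4): Q = (21/10)·5.5 + (3.7/10)·3.8 = 13.0 m³/s.

Q ≈ 13.0 m³/s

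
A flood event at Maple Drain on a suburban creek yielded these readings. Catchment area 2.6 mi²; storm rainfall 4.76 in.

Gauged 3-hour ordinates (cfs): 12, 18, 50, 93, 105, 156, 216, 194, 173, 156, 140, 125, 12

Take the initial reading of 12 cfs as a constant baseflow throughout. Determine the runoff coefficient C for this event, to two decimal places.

ΣQ_DR = 1294 cfs; V = ΣQ_DR·Δt = 1.398 × 10^7 ft³.
Runoff depth d = V / A = 2.314 in.
C = d / P = 2.314 / 4.76 = 0.49.

C ≈ 0.49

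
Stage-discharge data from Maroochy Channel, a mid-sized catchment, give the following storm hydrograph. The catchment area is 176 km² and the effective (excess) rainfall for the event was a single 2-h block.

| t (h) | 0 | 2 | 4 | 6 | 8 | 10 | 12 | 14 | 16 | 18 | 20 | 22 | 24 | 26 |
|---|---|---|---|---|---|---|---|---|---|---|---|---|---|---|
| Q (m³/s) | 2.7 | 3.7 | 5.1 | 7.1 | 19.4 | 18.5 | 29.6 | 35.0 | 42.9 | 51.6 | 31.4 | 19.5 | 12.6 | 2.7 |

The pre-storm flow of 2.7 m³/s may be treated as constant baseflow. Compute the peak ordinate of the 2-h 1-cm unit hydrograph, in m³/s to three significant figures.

Direct runoff: 0.0, 1.0, 2.4, 4.4, 16.7, 15.8, 26.9, 32.3, 40.2, 48.9, 28.7, 16.8, 9.9, 0.0 m³/s; ΣQ_DR = 244.0 m³/s, peak = 48.9 m³/s.
Runoff depth d = ΣQ_DR·Δt / A = 244.0 × 7200 / (176 km²) = 9.982 mm.
The 1-cm UH is the DRH scaled by (10 mm)/d, so U_p = 48.9 × 10/9.982 = 49.0 m³/s.

U_p ≈ 49.0 m³/s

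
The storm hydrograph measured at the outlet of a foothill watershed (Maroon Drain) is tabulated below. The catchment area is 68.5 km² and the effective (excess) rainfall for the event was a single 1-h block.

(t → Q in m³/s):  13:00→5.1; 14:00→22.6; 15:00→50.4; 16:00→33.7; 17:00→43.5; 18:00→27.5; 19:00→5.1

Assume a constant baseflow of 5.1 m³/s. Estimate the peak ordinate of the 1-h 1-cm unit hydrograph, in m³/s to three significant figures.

Direct runoff: 0.0, 17.5, 45.3, 28.6, 38.4, 22.4, 0.0 m³/s; ΣQ_DR = 152.2 m³/s, peak = 45.3 m³/s.
Runoff depth d = ΣQ_DR·Δt / A = 152.2 × 3600 / (68.5 km²) = 7.999 mm.
The 1-cm UH is the DRH scaled by (10 mm)/d, so U_p = 45.3 × 10/7.999 = 56.6 m³/s.

U_p ≈ 56.6 m³/s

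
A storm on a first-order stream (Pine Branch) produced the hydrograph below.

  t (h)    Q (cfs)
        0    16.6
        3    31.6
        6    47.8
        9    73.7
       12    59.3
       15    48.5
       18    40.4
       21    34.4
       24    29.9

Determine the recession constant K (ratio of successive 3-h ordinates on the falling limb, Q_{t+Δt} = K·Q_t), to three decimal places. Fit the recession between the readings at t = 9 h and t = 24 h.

Using the recession-limb readings at t = 9 h and t = 24 h: Q falls from 73.7 to 29.9 cfs over 5 intervals.
K = (Q₂/Q₁)^(1/5) = (29.9/73.7)^(1/5) = 0.835.

K ≈ 0.835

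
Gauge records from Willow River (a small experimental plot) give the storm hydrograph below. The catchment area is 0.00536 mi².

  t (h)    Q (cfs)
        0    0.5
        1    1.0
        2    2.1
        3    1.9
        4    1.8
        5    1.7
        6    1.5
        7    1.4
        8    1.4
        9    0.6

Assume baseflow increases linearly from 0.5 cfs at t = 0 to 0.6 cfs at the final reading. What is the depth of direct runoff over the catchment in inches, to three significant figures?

Direct runoff: 0.00, 0.49, 1.58, 1.37, 1.26, 1.14, 0.93, 0.82, 0.81, 0.00 cfs; ΣQ_DR = 8.400 cfs.
V = ΣQ_DR · Δt = 8.400 × 3600 s = 30240 ft³.
Over A = 0.00536 mi², depth = V / A = 2.43 in.

d ≈ 2.43 in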